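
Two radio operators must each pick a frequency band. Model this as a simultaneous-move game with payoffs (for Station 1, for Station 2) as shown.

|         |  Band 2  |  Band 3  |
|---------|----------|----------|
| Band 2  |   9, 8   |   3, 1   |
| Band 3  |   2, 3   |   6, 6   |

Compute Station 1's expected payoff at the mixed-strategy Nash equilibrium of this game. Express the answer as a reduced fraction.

24/5

Station 2 mixes with probability q on Band 2, chosen so Station 1 is indifferent: 9q + 3(1−q) = 2q + 6(1−q) gives q = 3/10.
Station 1's expected payoff (from either row, since indifferent) is 9·3/10 + 3·7/10 = 24/5.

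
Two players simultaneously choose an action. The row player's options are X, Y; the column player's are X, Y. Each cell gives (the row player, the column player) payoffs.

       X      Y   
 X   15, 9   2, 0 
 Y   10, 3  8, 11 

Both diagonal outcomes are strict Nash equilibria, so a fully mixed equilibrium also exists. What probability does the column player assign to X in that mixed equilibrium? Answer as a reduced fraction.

The column player's mix q on X must make the row player indifferent between X and Y.
The row player's payoff from X: 15q + 2(1−q). From Y: 10q + 8(1−q).
Set equal: 5q = 6(1−q) → q = 6/11.

6/11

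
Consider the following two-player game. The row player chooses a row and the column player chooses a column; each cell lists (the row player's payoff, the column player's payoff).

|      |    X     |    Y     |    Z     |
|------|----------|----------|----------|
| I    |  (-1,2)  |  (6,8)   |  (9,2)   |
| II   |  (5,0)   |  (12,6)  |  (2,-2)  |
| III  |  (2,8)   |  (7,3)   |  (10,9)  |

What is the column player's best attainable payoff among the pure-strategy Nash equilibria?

(II, Y) is a pure NE (the row player: 12 ≥ 7; the column player: 6 ≥ 0). The column player gets 6.
(III, Z) is a pure NE (the row player: 10 ≥ 9; the column player: 9 ≥ 8). The column player gets 9.
Every other cell has a profitable deviation for at least one player. Highest of {6, 9} is 9.

9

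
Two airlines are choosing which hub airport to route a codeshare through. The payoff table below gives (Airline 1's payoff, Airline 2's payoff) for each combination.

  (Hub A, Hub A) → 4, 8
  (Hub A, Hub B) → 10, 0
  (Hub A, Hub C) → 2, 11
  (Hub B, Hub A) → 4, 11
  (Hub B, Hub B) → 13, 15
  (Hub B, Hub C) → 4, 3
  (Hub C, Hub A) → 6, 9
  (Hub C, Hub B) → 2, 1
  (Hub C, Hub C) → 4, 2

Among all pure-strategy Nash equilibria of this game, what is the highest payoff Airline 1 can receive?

13

Both Hub B is a pure NE (Airline 1: 13 ≥ 10; Airline 2: 15 ≥ 11). Airline 1 gets 13.
(Hub C, Hub A) is a pure NE (Airline 1: 6 ≥ 4; Airline 2: 9 ≥ 2). Airline 1 gets 6.
Every other cell has a profitable deviation for at least one player. Highest of {13, 6} is 13.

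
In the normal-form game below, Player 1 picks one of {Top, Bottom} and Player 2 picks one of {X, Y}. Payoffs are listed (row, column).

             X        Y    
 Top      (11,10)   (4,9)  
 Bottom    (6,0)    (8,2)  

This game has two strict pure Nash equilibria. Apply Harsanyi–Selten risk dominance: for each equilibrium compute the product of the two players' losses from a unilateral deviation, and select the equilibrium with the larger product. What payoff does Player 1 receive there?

At (Top, X): Player 1 loses 11 − 6 = 5 by deviating; Player 2 loses 10 − 9 = 1. Product = 5·1 = 5.
At (Bottom, Y): Player 1 loses 8 − 4 = 4 by deviating; Player 2 loses 2 − 0 = 2. Product = 4·2 = 8.
8 > 5, so (Bottom, Y) is risk-dominant. Player 1's payoff there is 8.

8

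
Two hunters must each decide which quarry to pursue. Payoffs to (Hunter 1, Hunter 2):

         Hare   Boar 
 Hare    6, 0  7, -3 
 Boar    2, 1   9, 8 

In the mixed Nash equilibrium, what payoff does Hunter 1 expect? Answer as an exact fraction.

20/3

Hunter 2 mixes with probability q on Hare, chosen so Hunter 1 is indifferent: 6q + 7(1−q) = 2q + 9(1−q) gives q = 1/3.
Hunter 1's expected payoff (from either row, since indifferent) is 6·1/3 + 7·2/3 = 20/3.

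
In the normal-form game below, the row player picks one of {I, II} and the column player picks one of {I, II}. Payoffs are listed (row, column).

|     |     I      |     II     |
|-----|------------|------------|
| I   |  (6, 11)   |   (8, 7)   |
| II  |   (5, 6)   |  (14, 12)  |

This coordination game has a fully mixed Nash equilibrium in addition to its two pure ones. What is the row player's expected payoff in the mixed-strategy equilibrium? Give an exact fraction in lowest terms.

44/7

The column player mixes with probability q on I, chosen so the row player is indifferent: 6q + 8(1−q) = 5q + 14(1−q) gives q = 6/7.
The row player's expected payoff (from either row, since indifferent) is 6·6/7 + 8·1/7 = 44/7.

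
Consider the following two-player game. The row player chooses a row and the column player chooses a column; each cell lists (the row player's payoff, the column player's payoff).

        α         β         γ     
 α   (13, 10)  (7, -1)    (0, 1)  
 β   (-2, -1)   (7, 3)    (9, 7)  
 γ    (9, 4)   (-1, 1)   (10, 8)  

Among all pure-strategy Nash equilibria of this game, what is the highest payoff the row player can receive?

13

Both α is a pure NE (the row player: 13 ≥ 9; the column player: 10 ≥ 1). The row player gets 13.
Both γ is a pure NE (the row player: 10 ≥ 9; the column player: 8 ≥ 4). The row player gets 10.
Every other cell has a profitable deviation for at least one player. Highest of {13, 10} is 13.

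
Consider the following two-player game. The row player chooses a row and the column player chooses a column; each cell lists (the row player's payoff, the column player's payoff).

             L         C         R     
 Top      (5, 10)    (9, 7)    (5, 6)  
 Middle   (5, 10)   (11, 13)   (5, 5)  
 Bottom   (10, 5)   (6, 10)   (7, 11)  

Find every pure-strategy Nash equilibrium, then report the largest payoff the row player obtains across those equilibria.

11

(Middle, C) is a pure NE (the row player: 11 ≥ 9; the column player: 13 ≥ 10). The row player gets 11.
(Bottom, R) is a pure NE (the row player: 7 ≥ 5; the column player: 11 ≥ 10). The row player gets 7.
Every other cell has a profitable deviation for at least one player. Highest of {11, 7} is 11.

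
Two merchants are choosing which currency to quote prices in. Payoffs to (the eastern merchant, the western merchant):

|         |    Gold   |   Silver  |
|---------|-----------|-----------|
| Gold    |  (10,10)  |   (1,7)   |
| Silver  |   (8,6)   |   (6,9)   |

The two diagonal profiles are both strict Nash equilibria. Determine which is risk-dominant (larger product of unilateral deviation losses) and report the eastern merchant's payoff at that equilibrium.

At both Gold: the eastern merchant loses 10 − 8 = 2 by deviating; the western merchant loses 10 − 7 = 3. Product = 2·3 = 6.
At both Silver: the eastern merchant loses 6 − 1 = 5 by deviating; the western merchant loses 9 − 6 = 3. Product = 5·3 = 15.
15 > 6, so both Silver is risk-dominant. The eastern merchant's payoff there is 6.

6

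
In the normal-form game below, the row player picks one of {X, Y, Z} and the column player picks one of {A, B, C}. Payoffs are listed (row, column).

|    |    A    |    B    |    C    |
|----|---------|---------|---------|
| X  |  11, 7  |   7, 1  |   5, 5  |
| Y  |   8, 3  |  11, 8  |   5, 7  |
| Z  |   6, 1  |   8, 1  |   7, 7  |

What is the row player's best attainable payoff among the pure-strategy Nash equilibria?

(X, A) is a pure NE (the row player: 11 ≥ 8; the column player: 7 ≥ 5). The row player gets 11.
(Y, B) is a pure NE (the row player: 11 ≥ 8; the column player: 8 ≥ 7). The row player gets 11.
(Z, C) is a pure NE (the row player: 7 ≥ 5; the column player: 7 ≥ 1). The row player gets 7.
Every other cell has a profitable deviation for at least one player. Highest of {11, 11, 7} is 11.

11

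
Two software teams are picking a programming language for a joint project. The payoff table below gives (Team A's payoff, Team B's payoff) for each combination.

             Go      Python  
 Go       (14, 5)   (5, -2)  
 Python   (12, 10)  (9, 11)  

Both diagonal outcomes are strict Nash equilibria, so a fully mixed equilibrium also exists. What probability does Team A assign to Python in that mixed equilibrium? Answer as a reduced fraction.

7/8

Team A's mix p on Go must make Team B indifferent between Go and Python.
Team B's payoff from Go: 5p + 10(1−p). From Python: (-2)p + 11(1−p).
Set equal: 7p = 1(1−p) → p = 1/8.
Probability on Python is 1 − 1/8 = 7/8.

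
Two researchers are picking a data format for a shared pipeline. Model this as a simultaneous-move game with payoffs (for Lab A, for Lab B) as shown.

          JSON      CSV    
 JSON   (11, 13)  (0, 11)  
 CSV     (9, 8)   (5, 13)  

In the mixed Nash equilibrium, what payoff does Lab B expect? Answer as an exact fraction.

81/7

Lab A mixes with probability p on JSON, chosen so Lab B is indifferent: 13p + 8(1−p) = 11p + 13(1−p) gives p = 5/7.
Lab B's expected payoff is 13·5/7 + 8·2/7 = 81/7.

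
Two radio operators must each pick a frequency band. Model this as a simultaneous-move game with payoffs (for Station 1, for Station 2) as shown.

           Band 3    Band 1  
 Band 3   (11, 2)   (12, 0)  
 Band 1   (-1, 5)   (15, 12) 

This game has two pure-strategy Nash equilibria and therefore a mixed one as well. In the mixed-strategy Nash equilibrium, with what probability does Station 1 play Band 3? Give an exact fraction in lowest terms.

Station 1's mix p on Band 3 must make Station 2 indifferent between Band 3 and Band 1.
Station 2's payoff from Band 3: 2p + 5(1−p). From Band 1: 0p + 12(1−p).
Set equal: 2p = 7(1−p) → p = 7/9.

7/9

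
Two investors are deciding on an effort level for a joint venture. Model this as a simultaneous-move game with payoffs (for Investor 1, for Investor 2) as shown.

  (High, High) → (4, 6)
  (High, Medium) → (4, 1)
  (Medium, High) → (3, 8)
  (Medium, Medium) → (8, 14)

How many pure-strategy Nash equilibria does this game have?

2

Both High: Investor 1 gets 4 (best alternative 3); Investor 2 gets 6 (best alternative 1). Neither deviates — NE.
Both Medium: Investor 1 gets 8 (best alternative 4); Investor 2 gets 14 (best alternative 8). Neither deviates — NE.
(High, Medium) is not a NE: Investor 1 would switch to Medium (8 > 4).
No other cell survives both best-response checks, so there are 2 pure NE.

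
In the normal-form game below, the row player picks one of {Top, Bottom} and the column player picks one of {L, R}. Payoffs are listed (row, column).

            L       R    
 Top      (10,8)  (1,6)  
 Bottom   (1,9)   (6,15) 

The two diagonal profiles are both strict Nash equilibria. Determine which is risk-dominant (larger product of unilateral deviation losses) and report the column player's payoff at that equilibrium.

15

At (Top, L): the row player loses 10 − 1 = 9 by deviating; the column player loses 8 − 6 = 2. Product = 9·2 = 18.
At (Bottom, R): the row player loses 6 − 1 = 5 by deviating; the column player loses 15 − 9 = 6. Product = 5·6 = 30.
30 > 18, so (Bottom, R) is risk-dominant. The column player's payoff there is 15.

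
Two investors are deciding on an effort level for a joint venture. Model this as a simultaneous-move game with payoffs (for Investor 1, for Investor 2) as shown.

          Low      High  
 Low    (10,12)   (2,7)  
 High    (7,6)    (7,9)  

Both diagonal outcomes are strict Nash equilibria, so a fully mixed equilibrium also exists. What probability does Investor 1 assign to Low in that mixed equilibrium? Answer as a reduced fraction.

Investor 1's mix p on Low must make Investor 2 indifferent between Low and High.
Investor 2's payoff from Low: 12p + 6(1−p). From High: 7p + 9(1−p).
Set equal: 5p = 3(1−p) → p = 3/8.

3/8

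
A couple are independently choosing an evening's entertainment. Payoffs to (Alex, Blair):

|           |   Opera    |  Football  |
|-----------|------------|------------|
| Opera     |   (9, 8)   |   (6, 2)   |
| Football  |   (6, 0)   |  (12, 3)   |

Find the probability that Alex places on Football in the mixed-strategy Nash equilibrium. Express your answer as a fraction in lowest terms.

Alex's mix p on Opera must make Blair indifferent between Opera and Football.
Blair's payoff from Opera: 8p + 0(1−p). From Football: 2p + 3(1−p).
Set equal: 6p = 3(1−p) → p = 3/9 = 1/3.
Probability on Football is 1 − 1/3 = 2/3.

2/3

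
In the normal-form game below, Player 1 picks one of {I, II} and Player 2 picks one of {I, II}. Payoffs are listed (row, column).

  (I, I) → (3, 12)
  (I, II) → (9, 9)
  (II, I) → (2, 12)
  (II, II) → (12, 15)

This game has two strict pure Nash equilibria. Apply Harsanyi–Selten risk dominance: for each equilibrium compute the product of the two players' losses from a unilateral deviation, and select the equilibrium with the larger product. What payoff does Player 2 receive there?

15

At both I: Player 1 loses 3 − 2 = 1 by deviating; Player 2 loses 12 − 9 = 3. Product = 1·3 = 3.
At both II: Player 1 loses 12 − 9 = 3 by deviating; Player 2 loses 15 − 12 = 3. Product = 3·3 = 9.
9 > 3, so both II is risk-dominant. Player 2's payoff there is 15.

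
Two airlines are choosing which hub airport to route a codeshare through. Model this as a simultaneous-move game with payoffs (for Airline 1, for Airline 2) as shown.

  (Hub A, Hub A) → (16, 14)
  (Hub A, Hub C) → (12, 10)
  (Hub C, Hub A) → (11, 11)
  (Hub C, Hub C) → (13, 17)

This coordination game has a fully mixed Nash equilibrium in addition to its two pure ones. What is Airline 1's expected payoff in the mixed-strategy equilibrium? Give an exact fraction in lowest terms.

38/3

Airline 2 mixes with probability q on Hub A, chosen so Airline 1 is indifferent: 16q + 12(1−q) = 11q + 13(1−q) gives q = 1/6.
Airline 1's expected payoff (from either row, since indifferent) is 16·1/6 + 12·5/6 = 38/3.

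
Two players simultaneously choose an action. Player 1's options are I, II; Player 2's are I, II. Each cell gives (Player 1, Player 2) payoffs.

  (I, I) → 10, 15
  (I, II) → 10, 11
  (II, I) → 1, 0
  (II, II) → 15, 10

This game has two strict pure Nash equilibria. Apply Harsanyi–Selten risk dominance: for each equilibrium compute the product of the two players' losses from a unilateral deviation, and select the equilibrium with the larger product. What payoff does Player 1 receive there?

At both I: Player 1 loses 10 − 1 = 9 by deviating; Player 2 loses 15 − 11 = 4. Product = 9·4 = 36.
At both II: Player 1 loses 15 − 10 = 5 by deviating; Player 2 loses 10 − 0 = 10. Product = 5·10 = 50.
50 > 36, so both II is risk-dominant. Player 1's payoff there is 15.

15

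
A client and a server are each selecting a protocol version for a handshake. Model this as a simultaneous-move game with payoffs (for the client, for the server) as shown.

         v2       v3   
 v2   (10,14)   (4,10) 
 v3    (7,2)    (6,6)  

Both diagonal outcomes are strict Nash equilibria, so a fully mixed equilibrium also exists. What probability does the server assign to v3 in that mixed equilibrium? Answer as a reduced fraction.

3/5

The server's mix q on v2 must make the client indifferent between v2 and v3.
The client's payoff from v2: 10q + 4(1−q). From v3: 7q + 6(1−q).
Set equal: 3q = 2(1−q) → q = 2/5.
Probability on v3 is 1 − 2/5 = 3/5.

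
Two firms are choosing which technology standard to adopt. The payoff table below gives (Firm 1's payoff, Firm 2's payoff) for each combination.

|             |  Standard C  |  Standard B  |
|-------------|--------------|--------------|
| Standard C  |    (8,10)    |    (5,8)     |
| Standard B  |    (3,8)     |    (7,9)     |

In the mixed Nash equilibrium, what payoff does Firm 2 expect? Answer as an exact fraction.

26/3

Firm 1 mixes with probability p on Standard C, chosen so Firm 2 is indifferent: 10p + 8(1−p) = 8p + 9(1−p) gives p = 1/3.
Firm 2's expected payoff is 10·1/3 + 8·2/3 = 26/3.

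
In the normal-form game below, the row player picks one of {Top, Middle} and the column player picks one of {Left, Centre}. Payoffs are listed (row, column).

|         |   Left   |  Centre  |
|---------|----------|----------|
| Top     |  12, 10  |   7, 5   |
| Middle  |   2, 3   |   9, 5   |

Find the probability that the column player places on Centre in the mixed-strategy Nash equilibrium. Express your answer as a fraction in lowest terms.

The column player's mix q on Left must make the row player indifferent between Top and Middle.
The row player's payoff from Top: 12q + 7(1−q). From Middle: 2q + 9(1−q).
Set equal: 10q = 2(1−q) → q = 2/12 = 1/6.
Probability on Centre is 1 − 1/6 = 5/6.

5/6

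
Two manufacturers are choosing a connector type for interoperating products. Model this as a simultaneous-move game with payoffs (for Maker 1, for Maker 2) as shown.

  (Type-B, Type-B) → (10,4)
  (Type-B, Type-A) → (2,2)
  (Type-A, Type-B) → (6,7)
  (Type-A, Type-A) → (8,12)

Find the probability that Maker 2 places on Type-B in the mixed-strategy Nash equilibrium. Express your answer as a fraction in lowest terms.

Maker 2's mix q on Type-B must make Maker 1 indifferent between Type-B and Type-A.
Maker 1's payoff from Type-B: 10q + 2(1−q). From Type-A: 6q + 8(1−q).
Set equal: 4q = 6(1−q) → q = 6/10 = 3/5.

3/5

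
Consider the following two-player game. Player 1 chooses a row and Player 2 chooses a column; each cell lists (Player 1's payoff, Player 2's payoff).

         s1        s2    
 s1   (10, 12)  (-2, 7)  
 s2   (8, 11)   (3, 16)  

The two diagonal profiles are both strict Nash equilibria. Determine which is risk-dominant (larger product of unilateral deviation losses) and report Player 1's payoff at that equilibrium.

At both s1: Player 1 loses 10 − 8 = 2 by deviating; Player 2 loses 12 − 7 = 5. Product = 2·5 = 10.
At both s2: Player 1 loses 3 − (-2) = 5 by deviating; Player 2 loses 16 − 11 = 5. Product = 5·5 = 25.
25 > 10, so both s2 is risk-dominant. Player 1's payoff there is 3.

3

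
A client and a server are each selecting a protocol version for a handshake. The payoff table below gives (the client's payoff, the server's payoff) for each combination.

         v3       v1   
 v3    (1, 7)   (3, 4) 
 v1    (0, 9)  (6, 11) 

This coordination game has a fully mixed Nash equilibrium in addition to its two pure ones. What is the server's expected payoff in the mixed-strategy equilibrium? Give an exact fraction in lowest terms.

41/5

The client mixes with probability p on v3, chosen so the server is indifferent: 7p + 9(1−p) = 4p + 11(1−p) gives p = 2/5.
The server's expected payoff is 7·2/5 + 9·3/5 = 41/5.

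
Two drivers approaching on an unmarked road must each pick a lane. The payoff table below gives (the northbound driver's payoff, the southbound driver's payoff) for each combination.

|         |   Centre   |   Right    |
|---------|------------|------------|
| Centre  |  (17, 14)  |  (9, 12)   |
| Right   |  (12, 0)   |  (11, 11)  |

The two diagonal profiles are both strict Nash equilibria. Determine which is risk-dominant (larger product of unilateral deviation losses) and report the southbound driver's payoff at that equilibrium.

At both Centre: the northbound driver loses 17 − 12 = 5 by deviating; the southbound driver loses 14 − 12 = 2. Product = 5·2 = 10.
At both Right: the northbound driver loses 11 − 9 = 2 by deviating; the southbound driver loses 11 − 0 = 11. Product = 2·11 = 22.
22 > 10, so both Right is risk-dominant. The southbound driver's payoff there is 11.

11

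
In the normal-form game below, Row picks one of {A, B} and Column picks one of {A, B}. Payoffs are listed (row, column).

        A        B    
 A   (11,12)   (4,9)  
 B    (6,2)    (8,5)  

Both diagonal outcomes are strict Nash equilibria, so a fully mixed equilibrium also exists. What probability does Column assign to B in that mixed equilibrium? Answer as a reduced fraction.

Column's mix q on A must make Row indifferent between A and B.
Row's payoff from A: 11q + 4(1−q). From B: 6q + 8(1−q).
Set equal: 5q = 4(1−q) → q = 4/9.
Probability on B is 1 − 4/9 = 5/9.

5/9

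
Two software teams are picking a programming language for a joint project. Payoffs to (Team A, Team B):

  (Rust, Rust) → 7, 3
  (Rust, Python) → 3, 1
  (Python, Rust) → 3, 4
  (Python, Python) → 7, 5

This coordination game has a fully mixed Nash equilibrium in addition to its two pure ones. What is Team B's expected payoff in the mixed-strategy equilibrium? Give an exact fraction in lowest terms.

Team A mixes with probability p on Rust, chosen so Team B is indifferent: 3p + 4(1−p) = 1p + 5(1−p) gives p = 1/3.
Team B's expected payoff is 3·1/3 + 4·2/3 = 11/3.

11/3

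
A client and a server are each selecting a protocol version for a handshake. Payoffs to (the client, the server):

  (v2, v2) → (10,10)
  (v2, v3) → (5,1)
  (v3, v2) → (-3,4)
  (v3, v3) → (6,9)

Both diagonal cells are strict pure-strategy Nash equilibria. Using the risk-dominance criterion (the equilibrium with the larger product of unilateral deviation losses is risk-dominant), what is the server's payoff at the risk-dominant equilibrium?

At both v2: the client loses 10 − (-3) = 13 by deviating; the server loses 10 − 1 = 9. Product = 13·9 = 117.
At both v3: the client loses 6 − 5 = 1 by deviating; the server loses 9 − 4 = 5. Product = 1·5 = 5.
117 > 5, so both v2 is risk-dominant. The server's payoff there is 10.

10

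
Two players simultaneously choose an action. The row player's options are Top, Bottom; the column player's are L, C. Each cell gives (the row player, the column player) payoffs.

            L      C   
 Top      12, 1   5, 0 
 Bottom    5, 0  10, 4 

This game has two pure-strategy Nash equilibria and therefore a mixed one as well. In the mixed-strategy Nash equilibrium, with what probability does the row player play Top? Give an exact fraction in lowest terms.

The row player's mix p on Top must make the column player indifferent between L and C.
The column player's payoff from L: 1p + 0(1−p). From C: 0p + 4(1−p).
Set equal: 1p = 4(1−p) → p = 4/5.

4/5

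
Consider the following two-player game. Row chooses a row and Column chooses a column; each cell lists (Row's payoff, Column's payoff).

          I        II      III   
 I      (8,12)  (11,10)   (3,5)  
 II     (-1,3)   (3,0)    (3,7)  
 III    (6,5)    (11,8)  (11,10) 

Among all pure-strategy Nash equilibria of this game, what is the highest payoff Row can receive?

Both I is a pure NE (Row: 8 ≥ 6; Column: 12 ≥ 10). Row gets 8.
Both III is a pure NE (Row: 11 ≥ 3; Column: 10 ≥ 8). Row gets 11.
Every other cell has a profitable deviation for at least one player. Highest of {8, 11} is 11.

11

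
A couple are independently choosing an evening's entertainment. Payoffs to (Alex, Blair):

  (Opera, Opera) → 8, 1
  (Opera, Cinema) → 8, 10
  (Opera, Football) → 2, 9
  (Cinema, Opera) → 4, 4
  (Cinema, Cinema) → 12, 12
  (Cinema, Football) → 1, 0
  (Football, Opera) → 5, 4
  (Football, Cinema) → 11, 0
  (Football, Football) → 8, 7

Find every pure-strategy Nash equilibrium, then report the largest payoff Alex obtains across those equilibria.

Both Cinema is a pure NE (Alex: 12 ≥ 11; Blair: 12 ≥ 4). Alex gets 12.
Both Football is a pure NE (Alex: 8 ≥ 2; Blair: 7 ≥ 4). Alex gets 8.
Every other cell has a profitable deviation for at least one player. Highest of {12, 8} is 12.

12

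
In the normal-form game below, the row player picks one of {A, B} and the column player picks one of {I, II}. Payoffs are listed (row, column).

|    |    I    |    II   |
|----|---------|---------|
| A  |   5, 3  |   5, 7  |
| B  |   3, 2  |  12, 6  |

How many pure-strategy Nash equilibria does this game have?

1

(B, II): the row player gets 12 (best alternative 5); the column player gets 6 (best alternative 2). Neither deviates — NE.
(A, I) is not a NE: the column player would switch to II (7 > 3).
No other cell survives both best-response checks, so there is 1 pure NE.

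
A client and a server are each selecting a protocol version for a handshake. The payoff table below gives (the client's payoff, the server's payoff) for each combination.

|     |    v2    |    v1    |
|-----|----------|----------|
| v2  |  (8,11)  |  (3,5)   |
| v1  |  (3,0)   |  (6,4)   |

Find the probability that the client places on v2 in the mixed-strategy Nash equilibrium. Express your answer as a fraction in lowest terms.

2/5

The client's mix p on v2 must make the server indifferent between v2 and v1.
The server's payoff from v2: 11p + 0(1−p). From v1: 5p + 4(1−p).
Set equal: 6p = 4(1−p) → p = 4/10 = 2/5.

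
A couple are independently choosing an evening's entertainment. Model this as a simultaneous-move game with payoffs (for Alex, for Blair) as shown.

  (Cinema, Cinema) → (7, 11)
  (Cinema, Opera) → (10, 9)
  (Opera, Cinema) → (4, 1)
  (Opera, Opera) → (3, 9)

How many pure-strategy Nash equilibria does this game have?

1

Both Cinema: Alex gets 7 (best alternative 4); Blair gets 11 (best alternative 9). Neither deviates — NE.
Both Opera is not a NE: Alex would switch to Cinema (10 > 3).
No other cell survives both best-response checks, so there is 1 pure NE.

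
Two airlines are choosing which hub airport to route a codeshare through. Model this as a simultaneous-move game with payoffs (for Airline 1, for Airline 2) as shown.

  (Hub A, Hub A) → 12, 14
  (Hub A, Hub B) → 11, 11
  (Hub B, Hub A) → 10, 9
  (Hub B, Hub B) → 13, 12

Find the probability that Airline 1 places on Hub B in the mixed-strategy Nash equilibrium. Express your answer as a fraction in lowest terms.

Airline 1's mix p on Hub A must make Airline 2 indifferent between Hub A and Hub B.
Airline 2's payoff from Hub A: 14p + 9(1−p). From Hub B: 11p + 12(1−p).
Set equal: 3p = 3(1−p) → p = 3/6 = 1/2.
Probability on Hub B is 1 − 1/2 = 1/2.

1/2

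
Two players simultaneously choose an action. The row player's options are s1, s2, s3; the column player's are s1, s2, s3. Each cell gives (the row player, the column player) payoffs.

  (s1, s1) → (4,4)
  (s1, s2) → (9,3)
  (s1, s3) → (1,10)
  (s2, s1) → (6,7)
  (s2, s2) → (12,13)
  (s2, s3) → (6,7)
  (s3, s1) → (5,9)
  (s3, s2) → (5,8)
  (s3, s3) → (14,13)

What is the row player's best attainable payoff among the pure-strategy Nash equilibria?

Both s2 is a pure NE (the row player: 12 ≥ 9; the column player: 13 ≥ 7). The row player gets 12.
Both s3 is a pure NE (the row player: 14 ≥ 6; the column player: 13 ≥ 9). The row player gets 14.
Every other cell has a profitable deviation for at least one player. Highest of {12, 14} is 14.

14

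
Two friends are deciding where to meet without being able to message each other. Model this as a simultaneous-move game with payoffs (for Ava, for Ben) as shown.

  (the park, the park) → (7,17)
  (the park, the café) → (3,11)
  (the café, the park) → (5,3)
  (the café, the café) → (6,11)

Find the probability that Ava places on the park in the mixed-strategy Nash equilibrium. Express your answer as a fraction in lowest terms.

4/7

Ava's mix p on the park must make Ben indifferent between the park and the café.
Ben's payoff from the park: 17p + 3(1−p). From the café: 11p + 11(1−p).
Set equal: 6p = 8(1−p) → p = 8/14 = 4/7.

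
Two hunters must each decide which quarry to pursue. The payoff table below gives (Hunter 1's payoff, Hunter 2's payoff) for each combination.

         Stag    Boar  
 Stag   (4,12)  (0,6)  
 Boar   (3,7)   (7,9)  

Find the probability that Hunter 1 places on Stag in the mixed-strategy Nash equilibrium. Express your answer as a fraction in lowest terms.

1/4

Hunter 1's mix p on Stag must make Hunter 2 indifferent between Stag and Boar.
Hunter 2's payoff from Stag: 12p + 7(1−p). From Boar: 6p + 9(1−p).
Set equal: 6p = 2(1−p) → p = 2/8 = 1/4.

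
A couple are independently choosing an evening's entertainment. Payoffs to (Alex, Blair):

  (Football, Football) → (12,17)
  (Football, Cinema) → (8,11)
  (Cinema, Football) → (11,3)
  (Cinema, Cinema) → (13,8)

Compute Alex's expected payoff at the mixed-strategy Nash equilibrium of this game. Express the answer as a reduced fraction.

Blair mixes with probability q on Football, chosen so Alex is indifferent: 12q + 8(1−q) = 11q + 13(1−q) gives q = 5/6.
Alex's expected payoff (from either row, since indifferent) is 12·5/6 + 8·1/6 = 34/3.

34/3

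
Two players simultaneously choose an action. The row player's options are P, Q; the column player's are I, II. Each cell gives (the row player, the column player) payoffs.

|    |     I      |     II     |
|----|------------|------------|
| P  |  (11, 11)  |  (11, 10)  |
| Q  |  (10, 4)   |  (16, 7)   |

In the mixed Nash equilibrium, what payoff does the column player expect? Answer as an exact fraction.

The row player mixes with probability p on P, chosen so the column player is indifferent: 11p + 4(1−p) = 10p + 7(1−p) gives p = 3/4.
The column player's expected payoff is 11·3/4 + 4·1/4 = 37/4.

37/4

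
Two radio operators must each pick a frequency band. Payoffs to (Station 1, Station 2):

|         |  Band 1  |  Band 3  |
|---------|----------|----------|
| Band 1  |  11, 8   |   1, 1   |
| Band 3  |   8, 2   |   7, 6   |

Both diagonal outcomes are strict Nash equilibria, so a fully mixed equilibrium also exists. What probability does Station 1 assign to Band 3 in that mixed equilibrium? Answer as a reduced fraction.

Station 1's mix p on Band 1 must make Station 2 indifferent between Band 1 and Band 3.
Station 2's payoff from Band 1: 8p + 2(1−p). From Band 3: 1p + 6(1−p).
Set equal: 7p = 4(1−p) → p = 4/11.
Probability on Band 3 is 1 − 4/11 = 7/11.

7/11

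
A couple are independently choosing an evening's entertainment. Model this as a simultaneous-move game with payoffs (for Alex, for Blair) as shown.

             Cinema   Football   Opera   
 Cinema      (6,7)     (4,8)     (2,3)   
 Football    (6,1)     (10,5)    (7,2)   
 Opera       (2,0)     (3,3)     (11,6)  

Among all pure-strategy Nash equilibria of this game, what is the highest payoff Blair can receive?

Both Football is a pure NE (Alex: 10 ≥ 4; Blair: 5 ≥ 2). Blair gets 5.
Both Opera is a pure NE (Alex: 11 ≥ 7; Blair: 6 ≥ 3). Blair gets 6.
Every other cell has a profitable deviation for at least one player. Highest of {5, 6} is 6.

6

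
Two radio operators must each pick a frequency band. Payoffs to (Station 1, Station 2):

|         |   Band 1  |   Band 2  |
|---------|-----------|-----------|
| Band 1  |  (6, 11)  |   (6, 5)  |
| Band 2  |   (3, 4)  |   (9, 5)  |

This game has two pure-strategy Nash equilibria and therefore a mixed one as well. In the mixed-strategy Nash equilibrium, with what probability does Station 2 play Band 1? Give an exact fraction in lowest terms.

Station 2's mix q on Band 1 must make Station 1 indifferent between Band 1 and Band 2.
Station 1's payoff from Band 1: 6q + 6(1−q). From Band 2: 3q + 9(1−q).
Set equal: 3q = 3(1−q) → q = 3/6 = 1/2.

1/2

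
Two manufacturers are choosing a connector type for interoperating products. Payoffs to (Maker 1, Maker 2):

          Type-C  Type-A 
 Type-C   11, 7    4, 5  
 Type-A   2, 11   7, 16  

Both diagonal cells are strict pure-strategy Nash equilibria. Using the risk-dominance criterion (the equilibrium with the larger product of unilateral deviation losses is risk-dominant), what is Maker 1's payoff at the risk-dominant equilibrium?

11

At both Type-C: Maker 1 loses 11 − 2 = 9 by deviating; Maker 2 loses 7 − 5 = 2. Product = 9·2 = 18.
At both Type-A: Maker 1 loses 7 − 4 = 3 by deviating; Maker 2 loses 16 − 11 = 5. Product = 3·5 = 15.
18 > 15, so both Type-C is risk-dominant. Maker 1's payoff there is 11.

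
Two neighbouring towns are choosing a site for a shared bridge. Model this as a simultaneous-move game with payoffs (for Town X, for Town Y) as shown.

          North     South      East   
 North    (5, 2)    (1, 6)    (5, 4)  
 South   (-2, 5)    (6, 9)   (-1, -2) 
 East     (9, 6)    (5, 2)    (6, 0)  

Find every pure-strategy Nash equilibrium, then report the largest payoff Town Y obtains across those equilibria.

Both South is a pure NE (Town X: 6 ≥ 5; Town Y: 9 ≥ 5). Town Y gets 9.
(East, North) is a pure NE (Town X: 9 ≥ 5; Town Y: 6 ≥ 2). Town Y gets 6.
Every other cell has a profitable deviation for at least one player. Highest of {9, 6} is 9.

9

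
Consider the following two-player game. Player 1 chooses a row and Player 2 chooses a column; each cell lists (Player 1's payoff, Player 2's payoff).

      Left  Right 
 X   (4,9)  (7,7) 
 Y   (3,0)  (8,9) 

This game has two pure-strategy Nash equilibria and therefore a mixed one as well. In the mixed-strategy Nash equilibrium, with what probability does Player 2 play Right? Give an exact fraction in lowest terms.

1/2

Player 2's mix q on Left must make Player 1 indifferent between X and Y.
Player 1's payoff from X: 4q + 7(1−q). From Y: 3q + 8(1−q).
Set equal: 1q = 1(1−q) → q = 1/2.
Probability on Right is 1 − 1/2 = 1/2.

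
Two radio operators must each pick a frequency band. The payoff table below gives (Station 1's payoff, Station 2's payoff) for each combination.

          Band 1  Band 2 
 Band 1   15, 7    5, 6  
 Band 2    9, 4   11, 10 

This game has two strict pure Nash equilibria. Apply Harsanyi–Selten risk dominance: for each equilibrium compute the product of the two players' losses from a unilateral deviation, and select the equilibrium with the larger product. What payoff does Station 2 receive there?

10

At both Band 1: Station 1 loses 15 − 9 = 6 by deviating; Station 2 loses 7 − 6 = 1. Product = 6·1 = 6.
At both Band 2: Station 1 loses 11 − 5 = 6 by deviating; Station 2 loses 10 − 4 = 6. Product = 6·6 = 36.
36 > 6, so both Band 2 is risk-dominant. Station 2's payoff there is 10.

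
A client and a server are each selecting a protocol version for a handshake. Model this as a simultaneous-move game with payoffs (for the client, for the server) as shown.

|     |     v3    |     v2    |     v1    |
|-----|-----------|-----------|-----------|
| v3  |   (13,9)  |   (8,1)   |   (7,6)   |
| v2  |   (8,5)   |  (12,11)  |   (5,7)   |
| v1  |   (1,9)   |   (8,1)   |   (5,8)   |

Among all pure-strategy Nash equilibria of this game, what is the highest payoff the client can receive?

13

Both v3 is a pure NE (the client: 13 ≥ 8; the server: 9 ≥ 6). The client gets 13.
Both v2 is a pure NE (the client: 12 ≥ 8; the server: 11 ≥ 7). The client gets 12.
Every other cell has a profitable deviation for at least one player. Highest of {13, 12} is 13.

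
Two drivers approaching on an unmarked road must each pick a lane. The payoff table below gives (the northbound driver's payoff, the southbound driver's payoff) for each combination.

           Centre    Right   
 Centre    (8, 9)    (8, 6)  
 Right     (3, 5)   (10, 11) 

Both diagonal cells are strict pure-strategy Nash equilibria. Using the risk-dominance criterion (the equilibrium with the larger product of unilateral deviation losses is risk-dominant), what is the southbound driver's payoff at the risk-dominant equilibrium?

At both Centre: the northbound driver loses 8 − 3 = 5 by deviating; the southbound driver loses 9 − 6 = 3. Product = 5·3 = 15.
At both Right: the northbound driver loses 10 − 8 = 2 by deviating; the southbound driver loses 11 − 5 = 6. Product = 2·6 = 12.
15 > 12, so both Centre is risk-dominant. The southbound driver's payoff there is 9.

9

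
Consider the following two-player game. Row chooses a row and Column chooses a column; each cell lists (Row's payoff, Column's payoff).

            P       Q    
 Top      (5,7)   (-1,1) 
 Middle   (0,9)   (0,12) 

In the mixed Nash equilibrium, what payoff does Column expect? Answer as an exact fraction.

Row mixes with probability p on Top, chosen so Column is indifferent: 7p + 9(1−p) = 1p + 12(1−p) gives p = 1/3.
Column's expected payoff is 7·1/3 + 9·2/3 = 25/3.

25/3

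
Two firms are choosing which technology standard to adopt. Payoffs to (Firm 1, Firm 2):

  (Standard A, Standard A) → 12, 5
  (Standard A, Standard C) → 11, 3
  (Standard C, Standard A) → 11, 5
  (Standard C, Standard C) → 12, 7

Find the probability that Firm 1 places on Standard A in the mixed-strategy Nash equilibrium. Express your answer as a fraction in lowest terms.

Firm 1's mix p on Standard A must make Firm 2 indifferent between Standard A and Standard C.
Firm 2's payoff from Standard A: 5p + 5(1−p). From Standard C: 3p + 7(1−p).
Set equal: 2p = 2(1−p) → p = 2/4 = 1/2.

1/2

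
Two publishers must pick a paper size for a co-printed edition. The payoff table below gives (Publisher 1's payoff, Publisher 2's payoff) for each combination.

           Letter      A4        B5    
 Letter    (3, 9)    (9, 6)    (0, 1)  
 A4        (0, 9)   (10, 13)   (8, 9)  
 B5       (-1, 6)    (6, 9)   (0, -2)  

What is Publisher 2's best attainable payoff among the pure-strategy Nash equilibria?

13

Both Letter is a pure NE (Publisher 1: 3 ≥ 0; Publisher 2: 9 ≥ 6). Publisher 2 gets 9.
Both A4 is a pure NE (Publisher 1: 10 ≥ 9; Publisher 2: 13 ≥ 9). Publisher 2 gets 13.
Every other cell has a profitable deviation for at least one player. Highest of {9, 13} is 13.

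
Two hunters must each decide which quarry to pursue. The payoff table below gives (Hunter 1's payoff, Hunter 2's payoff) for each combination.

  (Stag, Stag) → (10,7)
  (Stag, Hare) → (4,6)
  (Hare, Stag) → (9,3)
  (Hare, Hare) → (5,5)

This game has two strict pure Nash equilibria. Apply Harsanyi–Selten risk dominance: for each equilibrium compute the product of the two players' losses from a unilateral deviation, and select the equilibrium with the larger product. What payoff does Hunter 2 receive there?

5

At both Stag: Hunter 1 loses 10 − 9 = 1 by deviating; Hunter 2 loses 7 − 6 = 1. Product = 1·1 = 1.
At both Hare: Hunter 1 loses 5 − 4 = 1 by deviating; Hunter 2 loses 5 − 3 = 2. Product = 1·2 = 2.
2 > 1, so both Hare is risk-dominant. Hunter 2's payoff there is 5.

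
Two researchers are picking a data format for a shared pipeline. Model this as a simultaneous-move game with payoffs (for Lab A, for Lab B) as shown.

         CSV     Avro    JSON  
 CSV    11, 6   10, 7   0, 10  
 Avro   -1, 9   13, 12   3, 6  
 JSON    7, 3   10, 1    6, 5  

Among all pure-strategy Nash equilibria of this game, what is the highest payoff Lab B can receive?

12

Both Avro is a pure NE (Lab A: 13 ≥ 10; Lab B: 12 ≥ 9). Lab B gets 12.
Both JSON is a pure NE (Lab A: 6 ≥ 3; Lab B: 5 ≥ 3). Lab B gets 5.
Every other cell has a profitable deviation for at least one player. Highest of {12, 5} is 12.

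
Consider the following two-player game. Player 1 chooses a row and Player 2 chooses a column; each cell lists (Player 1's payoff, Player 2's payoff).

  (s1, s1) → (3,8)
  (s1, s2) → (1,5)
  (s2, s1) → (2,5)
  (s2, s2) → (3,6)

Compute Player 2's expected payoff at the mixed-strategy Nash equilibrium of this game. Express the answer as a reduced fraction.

Player 1 mixes with probability p on s1, chosen so Player 2 is indifferent: 8p + 5(1−p) = 5p + 6(1−p) gives p = 1/4.
Player 2's expected payoff is 8·1/4 + 5·3/4 = 23/4.

23/4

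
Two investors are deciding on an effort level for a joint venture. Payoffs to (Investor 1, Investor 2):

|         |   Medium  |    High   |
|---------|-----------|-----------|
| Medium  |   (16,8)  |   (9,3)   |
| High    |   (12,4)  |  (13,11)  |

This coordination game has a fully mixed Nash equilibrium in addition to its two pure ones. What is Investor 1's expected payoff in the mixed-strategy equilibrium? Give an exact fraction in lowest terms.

25/2

Investor 2 mixes with probability q on Medium, chosen so Investor 1 is indifferent: 16q + 9(1−q) = 12q + 13(1−q) gives q = 1/2.
Investor 1's expected payoff (from either row, since indifferent) is 16·1/2 + 9·1/2 = 25/2.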